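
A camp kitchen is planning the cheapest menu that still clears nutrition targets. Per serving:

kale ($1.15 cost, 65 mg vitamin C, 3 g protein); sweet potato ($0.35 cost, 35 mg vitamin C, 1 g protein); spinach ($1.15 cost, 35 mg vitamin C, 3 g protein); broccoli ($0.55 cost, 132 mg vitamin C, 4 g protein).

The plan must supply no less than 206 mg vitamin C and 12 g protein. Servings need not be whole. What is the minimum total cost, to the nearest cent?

$1.65

With two linear requirements the optimum uses one or two foods; enumerate the corners.
kale only: max(206/65, 12/3) = 4 servings → $4.60.
sweet potato only: max(206/35, 12/1) = 12 servings → $4.20.
spinach only: max(206/35, 12/3) = 5.886 servings → $6.77.
broccoli only: max(206/132, 12/4) = 3 servings → $1.65.
kale + sweet potato: the both-tight solution has a negative serving — not a feasible corner.
kale + spinach with both tight: 2.2 servings and 1.8 servings → $4.60.
kale + broccoli with both targets exact would need a negative amount; discard.
sweet potato + spinach with both tight: 2.829 servings and 3.057 servings → $4.51.
sweet potato + broccoli with both targets exact would need a negative amount; discard.
spinach + broccoli with both tight: 2.969 servings and 0.7734 servings → $3.84.
So the least-cost plan costs $1.65.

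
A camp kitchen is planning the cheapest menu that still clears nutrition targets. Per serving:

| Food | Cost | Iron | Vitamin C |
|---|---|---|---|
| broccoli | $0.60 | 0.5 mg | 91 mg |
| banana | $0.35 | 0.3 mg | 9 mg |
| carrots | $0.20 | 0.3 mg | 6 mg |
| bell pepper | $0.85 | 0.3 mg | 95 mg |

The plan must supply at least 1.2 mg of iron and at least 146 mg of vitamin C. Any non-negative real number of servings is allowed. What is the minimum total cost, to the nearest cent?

With two linear requirements the optimum uses one or two foods; enumerate the corners.
broccoli only: max(1.2/0.5, 146/91) = 2.4 servings → $1.44.
banana only: max(1.2/0.3, 146/9) = 16.22 servings → $5.68.
carrots only: max(1.2/0.3, 146/6) = 24.33 servings → $4.87.
bell pepper only: max(1.2/0.3, 146/95) = 4 servings → $3.40.
broccoli + banana with both tight: 1.447 servings and 1.588 servings → $1.42.
broccoli + carrots with both tight: 1.506 servings and 1.49 servings → $1.20.
broccoli + bell pepper: the both-tight solution has a negative serving — not a feasible corner.
banana + carrots with both targets exact would need a negative amount; discard.
banana + bell pepper with both tight: 2.721 servings and 1.279 servings → $2.04.
carrots + bell pepper with both tight: 2.629 servings and 1.371 servings → $1.69.
Cheapest feasible corner: $1.20.

$1.20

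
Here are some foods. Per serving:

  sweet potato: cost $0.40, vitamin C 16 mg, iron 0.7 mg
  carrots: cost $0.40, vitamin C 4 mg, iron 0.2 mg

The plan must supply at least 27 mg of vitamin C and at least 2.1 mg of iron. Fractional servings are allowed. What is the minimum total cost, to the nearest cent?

$1.20

sweet potato only: max(27/16, 2.1/0.7) = 3 servings → $1.20.
carrots only: max(27/4, 2.1/0.2) = 10.5 servings → $4.20.
sweet potato + carrots with both targets exact would need a negative amount; discard.
Cheapest feasible corner: $1.20.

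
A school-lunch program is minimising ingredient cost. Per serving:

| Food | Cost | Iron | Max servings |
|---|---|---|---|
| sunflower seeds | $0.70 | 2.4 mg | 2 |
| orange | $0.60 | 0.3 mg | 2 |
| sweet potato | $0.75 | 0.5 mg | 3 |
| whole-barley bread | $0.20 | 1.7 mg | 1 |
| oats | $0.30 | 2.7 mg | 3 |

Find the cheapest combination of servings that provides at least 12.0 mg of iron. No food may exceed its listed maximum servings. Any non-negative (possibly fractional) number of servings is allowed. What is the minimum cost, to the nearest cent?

$1.74

Cost per mg of iron: oats $0.1111, whole-barley bread $0.1176, sunflower seeds $0.2917, sweet potato $1.5000, orange $2.0000.
Take 3 servings of oats: +8.1 mg iron for $0.90 (total $0.90, still need 3.9 mg).
Take 1 serving of whole-barley bread: +1.7 mg iron for $0.20 (total $1.10, still need 2.2 mg).
Take 0.9167 servings of sunflower seeds: +2.2 mg iron for $0.64 (total $1.74, still need 0.0 mg).
Filling from the cheapest source first is optimal under one linear minimum: $1.74.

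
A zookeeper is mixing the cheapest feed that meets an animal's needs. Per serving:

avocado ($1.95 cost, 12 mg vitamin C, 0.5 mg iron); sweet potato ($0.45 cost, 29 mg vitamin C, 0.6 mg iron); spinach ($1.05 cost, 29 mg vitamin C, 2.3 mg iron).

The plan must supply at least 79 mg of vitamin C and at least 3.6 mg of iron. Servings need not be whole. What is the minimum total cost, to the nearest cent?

$1.92

An LP optimum is at a vertex; with two nutrient constraints at most two foods are used. Check each candidate.
avocado only: max(79/12, 3.6/0.5) = 7.2 servings → $14.04.
sweet potato only: max(79/29, 3.6/0.6) = 6 servings → $2.70.
spinach only: max(79/29, 3.6/2.3) = 2.724 servings → $2.86.
avocado + sweet potato: intersection lies outside the first quadrant.
avocado + spinach with both tight: 5.901 servings and 0.2824 servings → $11.80.
sweet potato + spinach with both tight: 1.568 servings and 1.156 servings → $1.92.
The minimum over all feasible corners is $1.92.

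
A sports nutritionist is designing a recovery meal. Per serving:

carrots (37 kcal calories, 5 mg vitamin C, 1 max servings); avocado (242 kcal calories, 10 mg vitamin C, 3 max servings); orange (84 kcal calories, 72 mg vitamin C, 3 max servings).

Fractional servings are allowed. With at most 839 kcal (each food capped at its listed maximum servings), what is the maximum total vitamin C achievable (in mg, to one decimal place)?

243.7 mg

Vitamin C per kcal: orange 0.8571, carrots 0.1351, avocado 0.04132.
Take 3 servings of orange: uses 252 kcal, +216.0 mg vitamin C (running total 216.0 mg).
Take 1 serving of carrots: uses 37 kcal, +5.0 mg vitamin C (running total 221.0 mg).
Take 2.273 servings of avocado: uses 550 kcal, +22.7 mg vitamin C (running total 243.7 mg).
Greedy by best ratio exhausts the calories allowance optimally: 243.7 mg.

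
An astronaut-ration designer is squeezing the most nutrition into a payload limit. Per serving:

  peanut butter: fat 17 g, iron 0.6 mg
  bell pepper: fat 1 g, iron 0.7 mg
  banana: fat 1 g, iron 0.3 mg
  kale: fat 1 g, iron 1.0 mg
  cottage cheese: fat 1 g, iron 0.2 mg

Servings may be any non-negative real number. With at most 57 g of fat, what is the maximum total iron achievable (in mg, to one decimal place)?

57.0 mg

Iron per g fat: kale 1, bell pepper 0.7, banana 0.3, cottage cheese 0.2, peanut butter 0.03529.
With no serving limits, spend the whole fat allowance on kale: 57 g / 1 g × 1.0 mg = 57.0 mg.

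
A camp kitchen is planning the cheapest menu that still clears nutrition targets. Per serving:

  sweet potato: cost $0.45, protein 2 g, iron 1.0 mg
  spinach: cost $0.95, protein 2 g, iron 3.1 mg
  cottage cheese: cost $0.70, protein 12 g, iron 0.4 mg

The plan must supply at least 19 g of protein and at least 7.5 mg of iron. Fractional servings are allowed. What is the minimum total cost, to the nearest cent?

Check every corner: each single food scaled to meet both minima, and each pair solved so both constraints bind.
sweet potato only: max(19/2, 7.5/1.0) = 9.5 servings → $4.28.
spinach only: max(19/2, 7.5/3.1) = 9.5 servings → $9.03.
cottage cheese only: max(19/12, 7.5/0.4) = 18.75 servings → $13.12.
sweet potato + spinach: the both-tight solution has a negative serving — not a feasible corner.
sweet potato + cottage cheese with both tight: 7.357 servings and 0.3571 servings → $3.56.
spinach + cottage cheese with both tight: 2.264 servings and 1.206 servings → $2.99.
Cheapest feasible corner: $2.99.

$2.99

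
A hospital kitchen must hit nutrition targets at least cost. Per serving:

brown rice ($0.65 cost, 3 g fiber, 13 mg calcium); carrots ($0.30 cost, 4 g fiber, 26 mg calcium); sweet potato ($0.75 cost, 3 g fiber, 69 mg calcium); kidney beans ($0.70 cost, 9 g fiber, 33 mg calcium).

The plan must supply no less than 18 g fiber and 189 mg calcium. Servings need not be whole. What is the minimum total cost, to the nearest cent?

Compare the cost at each extreme point of the feasible region.
brown rice only: max(18/3, 189/13) = 14.54 servings → $9.45.
carrots only: max(18/4, 189/26) = 7.269 servings → $2.18.
sweet potato only: max(18/3, 189/69) = 6 servings → $4.50.
kidney beans only: max(18/9, 189/33) = 5.727 servings → $4.01.
brown rice + carrots with both targets exact would need a negative amount; discard.
brown rice + sweet potato with both tight: 4.018 servings and 1.982 servings → $4.10.
brown rice + kidney beans: intersection lies outside the first quadrant.
carrots + sweet potato with both tight: 3.409 servings and 1.455 servings → $2.11.
carrots + kidney beans: the both-tight solution has a negative serving — not a feasible corner.
sweet potato + kidney beans with both tight: 2.121 servings and 1.293 servings → $2.50.
Cheapest feasible corner: $2.11.

$2.11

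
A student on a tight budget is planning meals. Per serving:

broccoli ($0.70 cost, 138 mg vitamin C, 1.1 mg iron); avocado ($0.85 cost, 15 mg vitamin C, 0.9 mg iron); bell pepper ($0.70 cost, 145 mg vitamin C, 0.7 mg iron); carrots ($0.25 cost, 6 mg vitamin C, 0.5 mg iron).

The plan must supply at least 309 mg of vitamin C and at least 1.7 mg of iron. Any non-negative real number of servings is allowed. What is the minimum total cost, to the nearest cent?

$1.51

This is a tiny linear program; its minimum lies at a vertex of the feasible set. List the vertices and price them.
broccoli only: max(309/138, 1.7/1.1) = 2.239 servings → $1.57.
avocado only: max(309/15, 1.7/0.9) = 20.6 servings → $17.51.
bell pepper only: max(309/145, 1.7/0.7) = 2.429 servings → $1.70.
carrots only: max(309/6, 1.7/0.5) = 51.5 servings → $12.88.
broccoli + avocado: the both-tight solution has a negative serving — not a feasible corner.
broccoli + bell pepper with both tight: 0.4801 servings and 1.674 servings → $1.51.
broccoli + carrots: intersection lies outside the first quadrant.
avocado + bell pepper with both tight: 0.2517 servings and 2.105 servings → $1.69.
avocado + carrots: the both-tight solution has a negative serving — not a feasible corner.
bell pepper + carrots with both tight: 2.113 servings and 0.4422 servings → $1.59.
So the least-cost plan costs $1.51.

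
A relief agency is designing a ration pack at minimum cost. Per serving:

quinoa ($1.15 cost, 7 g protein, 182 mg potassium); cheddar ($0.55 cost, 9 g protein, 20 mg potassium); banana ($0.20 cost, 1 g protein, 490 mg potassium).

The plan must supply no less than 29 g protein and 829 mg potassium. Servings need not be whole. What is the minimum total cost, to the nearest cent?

$1.99

Minimising a linear cost over {protein ≥ 29, potassium ≥ 829, servings ≥ 0} — the optimum is at a vertex, using one or two foods.
quinoa only: max(29/7, 829/182) = 4.555 servings → $5.24.
cheddar only: max(29/9, 829/20) = 41.45 servings → $22.80.
banana only: max(29/1, 829/490) = 29 servings → $5.80.
quinoa + cheddar: the both-tight solution has a negative serving — not a feasible corner.
quinoa + banana with both tight: 4.12 servings and 0.1616 servings → $4.77.
cheddar + banana with both tight: 3.048 servings and 1.567 servings → $1.99.
So the least-cost plan costs $1.99.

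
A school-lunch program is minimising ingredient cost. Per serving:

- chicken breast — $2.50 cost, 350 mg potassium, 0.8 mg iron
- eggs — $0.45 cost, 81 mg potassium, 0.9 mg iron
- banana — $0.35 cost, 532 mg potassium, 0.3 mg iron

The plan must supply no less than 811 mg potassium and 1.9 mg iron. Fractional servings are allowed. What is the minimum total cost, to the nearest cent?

Minimising a linear cost over {potassium ≥ 811, iron ≥ 1.9, servings ≥ 0} — the optimum is at a vertex, using one or two foods.
chicken breast only: max(811/350, 1.9/0.8) = 2.375 servings → $5.94.
eggs only: max(811/81, 1.9/0.9) = 10.01 servings → $4.51.
banana only: max(811/532, 1.9/0.3) = 6.333 servings → $2.22.
chicken breast + eggs with both tight: 2.302 servings and 0.06475 servings → $5.78.
chicken breast + banana with both targets exact would need a negative amount; discard.
eggs + banana with both tight: 1.689 servings and 1.267 servings → $1.20.
So the least-cost plan costs $1.20.

$1.20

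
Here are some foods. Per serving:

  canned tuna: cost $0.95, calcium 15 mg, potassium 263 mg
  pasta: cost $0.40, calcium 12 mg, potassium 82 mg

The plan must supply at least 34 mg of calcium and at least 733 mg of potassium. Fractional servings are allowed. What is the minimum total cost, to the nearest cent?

$2.65

Check every corner: each single food scaled to meet both minima, and each pair solved so both constraints bind.
canned tuna only: max(34/15, 733/263) = 2.787 servings → $2.65.
pasta only: max(34/12, 733/82) = 8.939 servings → $3.58.
canned tuna + pasta with both targets exact would need a negative amount; discard.
Cheapest feasible corner: $2.65.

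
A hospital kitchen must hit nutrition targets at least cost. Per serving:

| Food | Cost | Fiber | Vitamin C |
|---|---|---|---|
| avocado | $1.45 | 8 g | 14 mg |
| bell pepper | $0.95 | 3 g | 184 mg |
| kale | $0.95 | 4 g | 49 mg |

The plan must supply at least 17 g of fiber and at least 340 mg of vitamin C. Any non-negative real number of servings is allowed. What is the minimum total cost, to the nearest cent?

For a min-cost LP with two ≥-constraints, a basic feasible solution has at most two positive variables.
avocado only: max(17/8, 340/14) = 24.29 servings → $35.21.
bell pepper only: max(17/3, 340/184) = 5.667 servings → $5.38.
kale only: max(17/4, 340/49) = 6.939 servings → $6.59.
avocado + bell pepper with both tight: 1.474 servings and 1.736 servings → $3.79.
avocado + kale with both targets exact would need a negative amount; discard.
bell pepper + kale with both tight: 0.8947 servings and 3.579 servings → $4.25.
The minimum over all feasible corners is $3.79.

$3.79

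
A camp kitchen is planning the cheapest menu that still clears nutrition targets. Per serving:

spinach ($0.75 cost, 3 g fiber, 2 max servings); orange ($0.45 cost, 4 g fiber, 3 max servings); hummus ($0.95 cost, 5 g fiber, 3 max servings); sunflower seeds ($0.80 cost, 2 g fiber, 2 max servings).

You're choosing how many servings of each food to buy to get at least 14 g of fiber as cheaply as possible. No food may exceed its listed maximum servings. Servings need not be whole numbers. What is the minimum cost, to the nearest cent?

$1.73

Cost per g of fiber: orange $0.1125, hummus $0.1900, spinach $0.2500, sunflower seeds $0.4000.
Take 3 servings of orange: +12.0 g fiber for $1.35 (total $1.35, still need 2.0 g).
Take 0.4 servings of hummus: +2.0 g fiber for $0.38 (total $1.73, still need 0.0 g).
Filling from the cheapest source first is optimal under one linear minimum: $1.73.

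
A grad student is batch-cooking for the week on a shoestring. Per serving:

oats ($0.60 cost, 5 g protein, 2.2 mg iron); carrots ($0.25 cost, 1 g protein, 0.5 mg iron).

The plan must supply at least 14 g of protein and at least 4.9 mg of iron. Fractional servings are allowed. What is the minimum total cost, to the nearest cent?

$1.68

Minimising a linear cost over {protein ≥ 14, iron ≥ 4.9, servings ≥ 0} — the optimum is at a vertex, using one or two foods.
oats only: max(14/5, 4.9/2.2) = 2.8 servings → $1.68.
carrots only: max(14/1, 4.9/0.5) = 14 servings → $3.50.
oats + carrots with both targets exact would need a negative amount; discard.
Cheapest feasible corner: $1.68.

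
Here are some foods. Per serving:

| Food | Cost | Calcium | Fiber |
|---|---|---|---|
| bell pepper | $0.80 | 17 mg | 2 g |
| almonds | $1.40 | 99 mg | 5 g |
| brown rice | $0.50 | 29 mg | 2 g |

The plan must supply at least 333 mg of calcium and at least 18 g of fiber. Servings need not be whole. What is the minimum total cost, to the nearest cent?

Compare the cost at each extreme point of the feasible region.
bell pepper only: max(333/17, 18/2) = 19.59 servings → $15.67.
almonds only: max(333/99, 18/5) = 3.6 servings → $5.04.
brown rice only: max(333/29, 18/2) = 11.48 servings → $5.74.
bell pepper + almonds with both tight: 1.035 servings and 3.186 servings → $5.29.
bell pepper + brown rice: intersection lies outside the first quadrant.
almonds + brown rice with both tight: 2.717 servings and 2.208 servings → $4.91.
So the least-cost plan costs $4.91.

$4.91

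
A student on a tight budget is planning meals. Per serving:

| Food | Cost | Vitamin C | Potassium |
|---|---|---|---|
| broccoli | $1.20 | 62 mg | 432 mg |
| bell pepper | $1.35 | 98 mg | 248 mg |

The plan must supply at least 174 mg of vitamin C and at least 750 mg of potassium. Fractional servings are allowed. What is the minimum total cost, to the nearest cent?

$2.79

This is a tiny linear program; its minimum lies at a vertex of the feasible set. List the vertices and price them.
broccoli only: max(174/62, 750/432) = 2.806 servings → $3.37.
bell pepper only: max(174/98, 750/248) = 3.024 servings → $4.08.
broccoli + bell pepper with both tight: 1.126 servings and 1.063 servings → $2.79.
So the least-cost plan costs $2.79.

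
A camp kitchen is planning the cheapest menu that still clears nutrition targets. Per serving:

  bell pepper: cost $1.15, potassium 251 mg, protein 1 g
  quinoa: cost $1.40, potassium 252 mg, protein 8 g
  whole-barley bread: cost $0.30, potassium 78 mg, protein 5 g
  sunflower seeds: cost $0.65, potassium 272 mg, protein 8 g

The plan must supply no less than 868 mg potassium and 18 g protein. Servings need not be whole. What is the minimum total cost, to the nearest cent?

For a min-cost LP with two ≥-constraints, a basic feasible solution has at most two positive variables.
bell pepper only: max(868/251, 18/1) = 18 servings → $20.70.
quinoa only: max(868/252, 18/8) = 3.444 servings → $4.82.
whole-barley bread only: max(868/78, 18/5) = 11.13 servings → $3.34.
sunflower seeds only: max(868/272, 18/8) = 3.191 servings → $2.07.
bell pepper + quinoa with both tight: 1.371 servings and 2.079 servings → $4.49.
bell pepper + whole-barley bread with both tight: 2.494 servings and 3.101 servings → $3.80.
bell pepper + sunflower seeds with both tight: 1.18 servings and 2.103 servings → $2.72.
quinoa + whole-barley bread: intersection lies outside the first quadrant.
quinoa + sunflower seeds: the both-tight solution has a negative serving — not a feasible corner.
whole-barley bread + sunflower seeds: intersection lies outside the first quadrant.
The minimum over all feasible corners is $2.07.

$2.07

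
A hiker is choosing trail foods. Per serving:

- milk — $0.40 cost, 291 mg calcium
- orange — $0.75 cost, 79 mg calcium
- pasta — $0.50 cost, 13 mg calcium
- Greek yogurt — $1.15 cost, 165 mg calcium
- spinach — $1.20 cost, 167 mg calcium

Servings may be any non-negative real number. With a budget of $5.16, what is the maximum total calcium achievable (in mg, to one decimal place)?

Calcium per dollar: milk 727.5, Greek yogurt 143.5, spinach 139.2, orange 105.3, pasta 26.
With no serving limits, spend the whole cost allowance on milk: $5.16 / $0.40 × 291 mg = 3753.9 mg.

3753.9 mg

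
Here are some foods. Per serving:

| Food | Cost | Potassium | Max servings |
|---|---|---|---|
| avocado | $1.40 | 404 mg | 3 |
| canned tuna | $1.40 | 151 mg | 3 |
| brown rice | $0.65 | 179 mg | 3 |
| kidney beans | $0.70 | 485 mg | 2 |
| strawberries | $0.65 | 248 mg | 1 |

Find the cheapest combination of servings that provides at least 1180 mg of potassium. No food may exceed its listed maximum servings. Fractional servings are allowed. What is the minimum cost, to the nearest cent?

$1.95

Cost per mg of potassium: kidney beans $0.0014, strawberries $0.0026, avocado $0.0035, brown rice $0.0036, canned tuna $0.0093.
Take 2 servings of kidney beans: +970.0 mg potassium for $1.40 (total $1.40, still need 210.0 mg).
Take 0.8468 servings of strawberries: +210.0 mg potassium for $0.55 (total $1.95, still need 0.0 mg).
Greedy by cheapest-per-mg is optimal for a single linear constraint, so the minimum cost is $1.95.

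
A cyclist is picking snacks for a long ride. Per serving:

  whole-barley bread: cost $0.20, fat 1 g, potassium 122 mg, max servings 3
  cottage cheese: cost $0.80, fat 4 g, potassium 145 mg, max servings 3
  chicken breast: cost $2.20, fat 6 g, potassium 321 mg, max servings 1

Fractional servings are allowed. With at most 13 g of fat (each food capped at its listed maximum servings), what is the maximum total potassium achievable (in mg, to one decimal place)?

Potassium per g fat: whole-barley bread 122, chicken breast 53.5, cottage cheese 36.25.
Take 3 servings of whole-barley bread: uses 3 g fat, +366.0 mg potassium (running total 366.0 mg).
Take 1 serving of chicken breast: uses 6 g fat, +321.0 mg potassium (running total 687.0 mg).
Take 1 serving of cottage cheese: uses 4 g fat, +145.0 mg potassium (running total 832.0 mg).
Greedy by best ratio exhausts the fat allowance optimally: 832.0 mg.

832.0 mg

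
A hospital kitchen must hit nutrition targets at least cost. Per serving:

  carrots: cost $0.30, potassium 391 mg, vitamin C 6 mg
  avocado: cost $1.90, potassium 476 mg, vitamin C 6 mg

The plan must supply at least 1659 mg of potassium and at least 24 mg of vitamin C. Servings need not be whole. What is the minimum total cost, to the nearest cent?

$1.27

This is a tiny linear program; its minimum lies at a vertex of the feasible set. List the vertices and price them.
carrots only: max(1659/391, 24/6) = 4.243 servings → $1.27.
avocado only: max(1659/476, 24/6) = 4 servings → $7.60.
carrots + avocado with both tight: 2.882 servings and 1.118 servings → $2.99.
Cheapest feasible corner: $1.27.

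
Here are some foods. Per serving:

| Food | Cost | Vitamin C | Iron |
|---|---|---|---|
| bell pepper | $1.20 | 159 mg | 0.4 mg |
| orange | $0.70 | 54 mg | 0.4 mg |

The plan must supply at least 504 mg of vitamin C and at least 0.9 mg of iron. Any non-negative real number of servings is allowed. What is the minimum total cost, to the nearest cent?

Two binding constraints pin down two serving amounts, so the optimal mix uses at most two foods. The candidates are each food alone (scaled to the tighter of vitamin C/iron) and each pair with both constraints tight.
bell pepper only: max(504/159, 0.9/0.4) = 3.17 servings → $3.80.
orange only: max(504/54, 0.9/0.4) = 9.333 servings → $6.53.
bell pepper + orange: intersection lies outside the first quadrant.
So the least-cost plan costs $3.80.

$3.80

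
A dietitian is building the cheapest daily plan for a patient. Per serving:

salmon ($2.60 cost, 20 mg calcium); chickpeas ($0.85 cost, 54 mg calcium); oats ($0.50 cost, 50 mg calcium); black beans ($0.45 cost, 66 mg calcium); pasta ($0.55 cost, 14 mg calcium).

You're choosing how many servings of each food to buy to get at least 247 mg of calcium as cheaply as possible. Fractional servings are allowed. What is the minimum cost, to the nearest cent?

Cost per mg of calcium: black beans $0.0068, oats $0.0100, chickpeas $0.0157, pasta $0.0393, salmon $0.1300.
With no serving limits, use only black beans: 247 mg / 66 mg = 3.742 servings × $0.45 = $1.68.

$1.68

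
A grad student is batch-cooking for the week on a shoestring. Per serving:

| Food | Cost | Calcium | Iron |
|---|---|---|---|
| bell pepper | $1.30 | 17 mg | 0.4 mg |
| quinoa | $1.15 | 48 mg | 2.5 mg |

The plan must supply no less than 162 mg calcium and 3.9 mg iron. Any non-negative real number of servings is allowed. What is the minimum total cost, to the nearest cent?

$3.88

bell pepper only: max(162/17, 3.9/0.4) = 9.75 servings → $12.68.
quinoa only: max(162/48, 3.9/2.5) = 3.375 servings → $3.88.
bell pepper + quinoa with both tight: 9.348 servings and 0.06438 servings → $12.23.
The minimum over all feasible corners is $3.88.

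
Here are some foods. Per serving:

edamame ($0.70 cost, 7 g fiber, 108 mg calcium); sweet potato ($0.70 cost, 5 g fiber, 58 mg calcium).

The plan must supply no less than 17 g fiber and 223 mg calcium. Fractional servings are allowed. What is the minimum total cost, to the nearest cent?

edamame only: max(17/7, 223/108) = 2.429 servings → $1.70.
sweet potato only: max(17/5, 223/58) = 3.845 servings → $2.69.
edamame + sweet potato with both tight: 0.9627 servings and 2.052 servings → $2.11.
So the least-cost plan costs $1.70.

$1.70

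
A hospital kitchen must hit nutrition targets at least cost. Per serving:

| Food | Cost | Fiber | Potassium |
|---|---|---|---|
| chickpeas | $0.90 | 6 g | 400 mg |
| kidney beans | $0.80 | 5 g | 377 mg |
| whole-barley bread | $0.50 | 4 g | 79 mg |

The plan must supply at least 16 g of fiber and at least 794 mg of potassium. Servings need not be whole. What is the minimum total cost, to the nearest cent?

The cheapest plan sits at a corner of the feasible region — with two constraints it uses at most two foods.
chickpeas only: max(16/6, 794/400) = 2.667 servings → $2.40.
kidney beans only: max(16/5, 794/377) = 3.2 servings → $2.56.
whole-barley bread only: max(16/4, 794/79) = 10.05 servings → $5.03.
chickpeas + kidney beans: intersection lies outside the first quadrant.
chickpeas + whole-barley bread with both tight: 1.698 servings and 1.453 servings → $2.25.
kidney beans + whole-barley bread with both tight: 1.718 servings and 1.853 servings → $2.30.
Cheapest feasible corner: $2.25.

$2.25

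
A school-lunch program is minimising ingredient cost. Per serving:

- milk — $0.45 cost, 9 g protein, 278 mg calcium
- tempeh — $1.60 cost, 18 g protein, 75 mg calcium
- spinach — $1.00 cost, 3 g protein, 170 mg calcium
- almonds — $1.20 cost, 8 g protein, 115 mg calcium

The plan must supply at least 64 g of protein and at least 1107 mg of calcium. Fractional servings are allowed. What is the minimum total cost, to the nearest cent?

$3.20

A basic optimal solution has at most two foods positive. Try each food alone and each pair with both targets met exactly.
milk only: max(64/9, 1107/278) = 7.111 servings → $3.20.
tempeh only: max(64/18, 1107/75) = 14.76 servings → $23.62.
spinach only: max(64/3, 1107/170) = 21.33 servings → $21.33.
almonds only: max(64/8, 1107/115) = 9.626 servings → $11.55.
milk + tempeh with both tight: 3.494 servings and 1.809 servings → $4.47.
milk + spinach with both targets exact would need a negative amount; discard.
milk + almonds with both tight: 1.258 servings and 6.585 servings → $8.47.
tempeh + spinach with both tight: 2.666 servings and 5.335 servings → $9.60.
tempeh + almonds with both targets exact would need a negative amount; discard.
spinach + almonds with both tight: 1.474 servings and 7.447 servings → $10.41.
The minimum over all feasible corners is $3.20.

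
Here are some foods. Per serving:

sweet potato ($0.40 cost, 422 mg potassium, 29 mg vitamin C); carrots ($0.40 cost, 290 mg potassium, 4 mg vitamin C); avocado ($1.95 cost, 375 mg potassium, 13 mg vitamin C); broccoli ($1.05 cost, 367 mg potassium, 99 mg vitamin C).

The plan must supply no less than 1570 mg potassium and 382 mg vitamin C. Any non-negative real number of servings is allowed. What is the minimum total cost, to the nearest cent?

At the optimum either one food covers both requirements or two foods hit both targets exactly; no other combination can be cheaper.
sweet potato only: max(1570/422, 382/29) = 13.17 servings → $5.27.
carrots only: max(1570/290, 382/4) = 95.5 servings → $38.20.
avocado only: max(1570/375, 382/13) = 29.38 servings → $57.30.
broccoli only: max(1570/367, 382/99) = 4.278 servings → $4.49.
sweet potato + carrots: the both-tight solution has a negative serving — not a feasible corner.
sweet potato + avocado: the both-tight solution has a negative serving — not a feasible corner.
sweet potato + broccoli with both tight: 0.4894 servings and 3.715 servings → $4.10.
carrots + avocado: the both-tight solution has a negative serving — not a feasible corner.
carrots + broccoli with both tight: 0.5593 servings and 3.836 servings → $4.25.
avocado + broccoli with both tight: 0.4709 servings and 3.797 servings → $4.90.
So the least-cost plan costs $4.10.

$4.10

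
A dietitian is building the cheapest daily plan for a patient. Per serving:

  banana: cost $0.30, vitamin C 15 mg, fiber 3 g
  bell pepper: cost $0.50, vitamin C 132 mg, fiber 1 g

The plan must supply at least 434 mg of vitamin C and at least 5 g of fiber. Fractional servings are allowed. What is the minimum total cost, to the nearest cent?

banana only: max(434/15, 5/3) = 28.93 servings → $8.68.
bell pepper only: max(434/132, 5/1) = 5 servings → $2.50.
banana + bell pepper with both tight: 0.5932 servings and 3.22 servings → $1.79.
Cheapest feasible corner: $1.79.

$1.79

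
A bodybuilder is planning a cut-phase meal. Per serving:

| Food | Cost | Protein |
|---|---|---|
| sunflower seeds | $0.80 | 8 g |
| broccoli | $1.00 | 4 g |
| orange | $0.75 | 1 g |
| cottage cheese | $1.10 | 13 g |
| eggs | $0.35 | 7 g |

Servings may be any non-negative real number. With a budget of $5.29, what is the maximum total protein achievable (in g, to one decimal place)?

105.8 g

Protein per dollar: eggs 20, cottage cheese 11.82, sunflower seeds 10, broccoli 4, orange 1.333.
With no serving limits, spend the whole cost allowance on eggs: $5.29 / $0.35 × 7 g = 105.8 g.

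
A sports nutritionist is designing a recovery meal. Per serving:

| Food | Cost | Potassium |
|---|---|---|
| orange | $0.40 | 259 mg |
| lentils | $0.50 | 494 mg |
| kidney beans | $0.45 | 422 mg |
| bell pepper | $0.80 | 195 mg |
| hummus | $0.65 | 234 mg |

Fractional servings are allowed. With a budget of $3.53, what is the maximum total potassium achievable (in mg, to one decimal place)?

Potassium per dollar: lentils 988, kidney beans 937.8, orange 647.5, hummus 360, bell pepper 243.8.
With no serving limits, spend the whole cost allowance on lentils: $3.53 / $0.50 × 494 mg = 3487.6 mg.

3487.6 mg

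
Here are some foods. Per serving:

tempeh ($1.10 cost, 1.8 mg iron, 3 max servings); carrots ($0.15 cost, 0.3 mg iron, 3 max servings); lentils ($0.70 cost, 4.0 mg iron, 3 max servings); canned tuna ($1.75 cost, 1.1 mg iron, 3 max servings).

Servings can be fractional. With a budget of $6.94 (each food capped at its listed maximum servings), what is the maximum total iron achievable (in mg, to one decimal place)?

Iron per dollar: lentils 5.714, carrots 2, tempeh 1.636, canned tuna 0.6286.
Take 3 servings of lentils: spends $2.10, +12.0 mg iron (running total 12.0 mg).
Take 3 servings of carrots: spends $0.45, +0.9 mg iron (running total 12.9 mg).
Take 3 servings of tempeh: spends $3.30, +5.4 mg iron (running total 18.3 mg).
Take 0.6229 servings of canned tuna: spends $1.09, +0.7 mg iron (running total 19.0 mg).
Filling greedily by iron-per-dollar is optimal for one linear limit, giving 19.0 mg.

19.0 mg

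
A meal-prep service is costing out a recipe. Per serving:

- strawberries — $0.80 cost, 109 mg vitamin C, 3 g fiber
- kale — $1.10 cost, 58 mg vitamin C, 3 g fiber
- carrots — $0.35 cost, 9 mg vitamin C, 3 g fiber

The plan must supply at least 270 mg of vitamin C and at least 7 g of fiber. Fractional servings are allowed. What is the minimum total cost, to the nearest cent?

At the optimum either one food covers both requirements or two foods hit both targets exactly; no other combination can be cheaper.
strawberries only: max(270/109, 7/3) = 2.477 servings → $1.98.
kale only: max(270/58, 7/3) = 4.655 servings → $5.12.
carrots only: max(270/9, 7/3) = 30 servings → $10.50.
strawberries + kale: intersection lies outside the first quadrant.
strawberries + carrots: intersection lies outside the first quadrant.
kale + carrots with both targets exact would need a negative amount; discard.
Cheapest feasible corner: $1.98.

$1.98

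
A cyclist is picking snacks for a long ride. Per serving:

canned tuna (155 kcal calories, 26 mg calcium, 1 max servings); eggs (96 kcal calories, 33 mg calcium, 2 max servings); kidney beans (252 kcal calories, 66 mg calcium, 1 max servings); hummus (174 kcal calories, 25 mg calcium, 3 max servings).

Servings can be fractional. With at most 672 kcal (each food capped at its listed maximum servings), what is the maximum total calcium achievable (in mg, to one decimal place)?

168.5 mg

Calcium per kcal: eggs 0.3438, kidney beans 0.2619, canned tuna 0.1677, hummus 0.1437.
Take 2 servings of eggs: uses 192 kcal, +66.0 mg calcium (running total 66.0 mg).
Take 1 serving of kidney beans: uses 252 kcal, +66.0 mg calcium (running total 132.0 mg).
Take 1 serving of canned tuna: uses 155 kcal, +26.0 mg calcium (running total 158.0 mg).
Take 0.4195 servings of hummus: uses 73 kcal, +10.5 mg calcium (running total 168.5 mg).
Greedy by best ratio exhausts the calories allowance optimally: 168.5 mg.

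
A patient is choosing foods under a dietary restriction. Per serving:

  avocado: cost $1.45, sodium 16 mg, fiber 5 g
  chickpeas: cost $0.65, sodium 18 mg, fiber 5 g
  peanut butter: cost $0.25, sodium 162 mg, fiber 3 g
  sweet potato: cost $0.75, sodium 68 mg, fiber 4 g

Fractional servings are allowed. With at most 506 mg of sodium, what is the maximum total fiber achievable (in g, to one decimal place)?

158.1 g

Fiber per mg sodium: avocado 0.3125, chickpeas 0.2778, sweet potato 0.05882, peanut butter 0.01852.
With no serving limits, spend the whole sodium allowance on avocado: 506 mg / 16 mg × 5 g = 158.1 g.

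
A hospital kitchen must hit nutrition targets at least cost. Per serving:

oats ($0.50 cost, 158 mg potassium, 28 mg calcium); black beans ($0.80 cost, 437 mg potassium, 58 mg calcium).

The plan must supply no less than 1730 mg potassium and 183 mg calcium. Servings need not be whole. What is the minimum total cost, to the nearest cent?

Check every corner: each single food scaled to meet both minima, and each pair solved so both constraints bind.
oats only: max(1730/158, 183/28) = 10.95 servings → $5.47.
black beans only: max(1730/437, 183/58) = 3.959 servings → $3.17.
oats + black beans: intersection lies outside the first quadrant.
The minimum over all feasible corners is $3.17.

$3.17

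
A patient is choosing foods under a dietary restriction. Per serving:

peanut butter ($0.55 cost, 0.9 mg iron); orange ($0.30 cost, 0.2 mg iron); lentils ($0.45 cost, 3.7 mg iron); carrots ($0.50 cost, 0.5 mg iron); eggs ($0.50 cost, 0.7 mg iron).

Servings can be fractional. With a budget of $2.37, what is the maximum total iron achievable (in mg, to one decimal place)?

Iron per dollar: lentils 8.222, peanut butter 1.636, eggs 1.4, carrots 1, orange 0.6667.
With no serving limits, spend the whole cost allowance on lentils: $2.37 / $0.45 × 3.7 mg = 19.5 mg.

19.5 mg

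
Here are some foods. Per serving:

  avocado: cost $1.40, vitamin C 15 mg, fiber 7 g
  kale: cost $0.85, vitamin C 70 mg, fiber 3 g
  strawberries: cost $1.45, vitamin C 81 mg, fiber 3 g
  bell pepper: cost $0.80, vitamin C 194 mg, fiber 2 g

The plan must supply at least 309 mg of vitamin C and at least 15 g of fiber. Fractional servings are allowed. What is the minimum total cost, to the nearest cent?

Compare the cost at each extreme point of the feasible region.
avocado only: max(309/15, 15/7) = 20.6 servings → $28.84.
kale only: max(309/70, 15/3) = 5 servings → $4.25.
strawberries only: max(309/81, 15/3) = 5 servings → $7.25.
bell pepper only: max(309/194, 15/2) = 7.5 servings → $6.00.
avocado + kale with both tight: 0.2764 servings and 4.355 servings → $4.09.
avocado + strawberries with both tight: 0.5517 servings and 3.713 servings → $6.16.
avocado + bell pepper with both tight: 1.726 servings and 1.459 servings → $3.58.
kale + strawberries: the both-tight solution has a negative serving — not a feasible corner.
kale + bell pepper: the both-tight solution has a negative serving — not a feasible corner.
strawberries + bell pepper: intersection lies outside the first quadrant.
So the least-cost plan costs $3.58.

$3.58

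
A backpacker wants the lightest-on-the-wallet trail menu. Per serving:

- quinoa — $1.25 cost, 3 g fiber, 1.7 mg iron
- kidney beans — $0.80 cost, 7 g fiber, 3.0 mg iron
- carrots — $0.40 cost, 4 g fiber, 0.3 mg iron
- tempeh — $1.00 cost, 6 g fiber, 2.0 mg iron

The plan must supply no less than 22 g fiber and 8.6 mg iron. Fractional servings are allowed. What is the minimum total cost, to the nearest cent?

$2.48

Compare the cost at each extreme point of the feasible region.
quinoa only: max(22/3, 8.6/1.7) = 7.333 servings → $9.17.
kidney beans only: max(22/7, 8.6/3.0) = 3.143 servings → $2.51.
carrots only: max(22/4, 8.6/0.3) = 28.67 servings → $11.47.
tempeh only: max(22/6, 8.6/2.0) = 4.3 servings → $4.30.
quinoa + kidney beans with both targets exact would need a negative amount; discard.
quinoa + carrots with both tight: 4.712 servings and 1.966 servings → $6.68.
quinoa + tempeh with both tight: 1.81 servings and 2.762 servings → $5.02.
kidney beans + carrots with both tight: 2.808 servings and 0.5859 servings → $2.48.
kidney beans + tempeh with both tight: 1.9 servings and 1.45 servings → $2.97.
carrots + tempeh with both targets exact would need a negative amount; discard.
Cheapest feasible corner: $2.48.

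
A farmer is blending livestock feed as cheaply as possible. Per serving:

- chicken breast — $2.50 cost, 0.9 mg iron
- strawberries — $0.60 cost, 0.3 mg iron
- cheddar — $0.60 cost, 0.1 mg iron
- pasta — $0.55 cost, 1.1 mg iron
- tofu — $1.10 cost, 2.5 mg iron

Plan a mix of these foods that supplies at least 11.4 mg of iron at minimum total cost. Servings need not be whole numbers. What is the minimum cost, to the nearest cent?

$5.02

Cost per mg of iron: tofu $0.4400, pasta $0.5000, strawberries $2.0000, chicken breast $2.7778, cheddar $6.0000.
With no serving limits, use only tofu: 11.4 mg / 2.5 mg = 4.56 servings × $1.10 = $5.02.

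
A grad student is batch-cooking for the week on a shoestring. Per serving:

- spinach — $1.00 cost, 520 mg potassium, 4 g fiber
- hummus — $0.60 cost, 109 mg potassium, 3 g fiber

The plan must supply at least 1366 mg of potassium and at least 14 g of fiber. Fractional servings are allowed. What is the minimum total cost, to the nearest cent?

spinach only: max(1366/520, 14/4) = 3.5 servings → $3.50.
hummus only: max(1366/109, 14/3) = 12.53 servings → $7.52.
spinach + hummus with both tight: 2.288 servings and 1.616 servings → $3.26.
So the least-cost plan costs $3.26.

$3.26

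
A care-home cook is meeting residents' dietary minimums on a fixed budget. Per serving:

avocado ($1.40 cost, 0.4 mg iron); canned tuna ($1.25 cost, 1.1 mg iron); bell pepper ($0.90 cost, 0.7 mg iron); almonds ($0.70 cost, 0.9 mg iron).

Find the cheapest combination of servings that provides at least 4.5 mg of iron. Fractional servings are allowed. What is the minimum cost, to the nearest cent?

$3.50

Cost per mg of iron: almonds $0.7778, canned tuna $1.1364, bell pepper $1.2857, avocado $3.5000.
With no serving limits, use only almonds: 4.5 mg / 0.9 mg = 5 servings × $0.70 = $3.50.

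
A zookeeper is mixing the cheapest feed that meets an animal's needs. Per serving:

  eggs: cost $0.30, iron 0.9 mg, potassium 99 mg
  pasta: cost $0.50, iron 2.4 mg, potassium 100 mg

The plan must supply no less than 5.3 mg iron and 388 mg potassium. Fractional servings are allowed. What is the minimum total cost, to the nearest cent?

$1.41

A basic optimal solution has at most two foods positive. Try each food alone and each pair with both targets met exactly.
eggs only: max(5.3/0.9, 388/99) = 5.889 servings → $1.77.
pasta only: max(5.3/2.4, 388/100) = 3.88 servings → $1.94.
eggs + pasta with both tight: 2.718 servings and 1.189 servings → $1.41.
The minimum over all feasible corners is $1.41.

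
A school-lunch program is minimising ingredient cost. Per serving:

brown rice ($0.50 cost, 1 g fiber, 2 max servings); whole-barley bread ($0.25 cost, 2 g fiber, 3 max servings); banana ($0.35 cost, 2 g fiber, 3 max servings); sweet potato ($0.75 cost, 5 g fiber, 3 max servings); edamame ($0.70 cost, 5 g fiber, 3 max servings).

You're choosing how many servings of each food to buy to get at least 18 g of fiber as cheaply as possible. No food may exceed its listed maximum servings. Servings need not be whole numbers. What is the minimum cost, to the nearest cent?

Cost per g of fiber: whole-barley bread $0.1250, edamame $0.1400, sweet potato $0.1500, banana $0.1750, brown rice $0.5000.
Take 3 servings of whole-barley bread: +6.0 g fiber for $0.75 (total $0.75, still need 12.0 g).
Take 2.4 servings of edamame: +12.0 g fiber for $1.68 (total $2.43, still need 0.0 g).
Filling from the cheapest source first is optimal under one linear minimum: $2.43.

$2.43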